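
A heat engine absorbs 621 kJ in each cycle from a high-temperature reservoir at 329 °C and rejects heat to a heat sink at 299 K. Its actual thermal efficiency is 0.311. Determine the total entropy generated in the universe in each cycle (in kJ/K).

T_H = 329 °C → 329 + 273.15 = 602.15 K.
W = η·Q_H = 0.311 × 621 = 193.1 kJ, so Q_C = Q_H − W = 427.9 kJ.
Reservoir entropy changes: ΔS_H = −Q_H/T_H = −621/602.15 = -1.031 kJ/K and ΔS_C = +Q_C/T_C = 427.9/299.00 = 1.431 kJ/K.
ΔS_univ = −Q_H/T_H + Q_C/T_C = 0.400 kJ/K (> 0, since η = 0.311 < η_Carnot = 0.503).

ΔS_univ ≈ 0.400 kJ/K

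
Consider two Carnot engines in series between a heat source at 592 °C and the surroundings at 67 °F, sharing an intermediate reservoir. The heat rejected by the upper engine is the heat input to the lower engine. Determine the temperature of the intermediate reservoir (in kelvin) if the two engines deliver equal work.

T_m ≈ 578.9 K

T_H = 592 °C → 592 + 273.15 = 865.15 K.
T_C = 67 °F → (67 − 32) × 5/9 = 19.44 °C = 292.59 K.
For reversible stages Q_m = Q_H·(T_m/T_H). Setting W₁ = Q_H(1 − T_m/T_H) equal to W₂ = Q_m(1 − T_C/T_m) = Q_H·(T_m − T_C)/T_H gives T_H − T_m = T_m − T_C, so T_m = (T_H + T_C)/2 = (865.15 + 292.59)/2 = 578.9 K.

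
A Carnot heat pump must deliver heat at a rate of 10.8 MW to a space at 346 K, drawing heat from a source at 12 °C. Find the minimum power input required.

T_C = 12 °C → 12 + 273.15 = 285.15 K.
For a reversible heat pump, COP_HP = T_H/(T_H − T_C) = 346.00/60.85 = 5.6861.
W = Q_H/COP_HP = 10.8/5.6861 = 1.90 MW.

Ẇ_in ≈ 1.90 MW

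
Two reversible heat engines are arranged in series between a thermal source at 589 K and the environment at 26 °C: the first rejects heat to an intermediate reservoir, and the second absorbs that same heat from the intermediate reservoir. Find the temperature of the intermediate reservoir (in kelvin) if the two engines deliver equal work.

T_C = 26 °C → 26 + 273.15 = 299.15 K.
For reversible stages Q_m = Q_H·(T_m/T_H). Setting W₁ = Q_H(1 − T_m/T_H) equal to W₂ = Q_m(1 − T_C/T_m) = Q_H·(T_m − T_C)/T_H gives T_H − T_m = T_m − T_C, so T_m = (T_H + T_C)/2 = (589.00 + 299.15)/2 = 444 K.

T_m ≈ 444 K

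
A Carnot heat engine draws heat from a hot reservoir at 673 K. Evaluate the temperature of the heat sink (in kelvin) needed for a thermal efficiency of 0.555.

From η = 1 − T_C/T_H, T_C = T_H·(1 − η) = 673.00 × (1 − 0.555) = 299 K.

T_C ≈ 299 K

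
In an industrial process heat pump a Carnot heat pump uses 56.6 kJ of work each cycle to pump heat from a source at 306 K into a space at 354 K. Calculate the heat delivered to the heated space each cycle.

Q_H ≈ 417.4 kJ

The Carnot heat-pump COP is COP_HP = T_H/(T_H − T_C) = 354.00/48.00 = 7.3750.
Q_H = COP_HP · W = 7.3750 × 56.6 = 417.4 kJ.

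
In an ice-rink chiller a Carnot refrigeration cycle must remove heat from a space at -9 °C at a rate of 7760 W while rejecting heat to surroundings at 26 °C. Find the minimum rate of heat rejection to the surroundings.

Q̇_H ≈ 8790 W

T_H = 26 °C → 26 + 273.15 = 299.15 K.
T_C = -9 °C → -9 + 273.15 = 264.15 K.
For a reversible cycle Q_H/Q_C = T_H/T_C, so Q_H = Q_C·T_H/T_C = 7760 × 299.15/264.15 = 8790 W.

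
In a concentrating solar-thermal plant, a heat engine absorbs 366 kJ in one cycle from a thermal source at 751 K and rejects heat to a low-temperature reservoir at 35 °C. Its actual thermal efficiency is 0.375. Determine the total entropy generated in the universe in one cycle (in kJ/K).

ΔS_univ ≈ 0.255 kJ/K

T_C = 35 °C → 35 + 273.15 = 308.15 K.
W = η·Q_H = 0.375 × 366 = 137.2 kJ, so Q_C = Q_H − W = 228.8 kJ.
Reservoir entropy changes: ΔS_H = −Q_H/T_H = −366/751.00 = -0.4874 kJ/K and ΔS_C = +Q_C/T_C = 228.8/308.15 = 0.7423 kJ/K.
ΔS_univ = −Q_H/T_H + Q_C/T_C = 0.255 kJ/K (> 0, since η = 0.375 < η_Carnot = 0.590).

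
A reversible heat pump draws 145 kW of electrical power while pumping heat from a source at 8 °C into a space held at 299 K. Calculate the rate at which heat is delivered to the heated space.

Q̇_H ≈ 2429 kW

T_C = 8 °C → 8 + 273.15 = 281.15 K.
For a reversible heat pump, COP_HP = T_H/(T_H − T_C) = 299.00/17.85 = 16.7507.
Q_H = COP_HP · W = 16.7507 × 145 = 2429 kW.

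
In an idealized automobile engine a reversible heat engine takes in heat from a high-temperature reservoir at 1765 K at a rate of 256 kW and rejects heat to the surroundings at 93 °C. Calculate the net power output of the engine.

Ẇ ≈ 203 kW

T_C = 93 °C → 93 + 273.15 = 366.15 K.
Carnot efficiency: η = 1 − T_C/T_H = 1 − 366.15/1765.00 = 0.7925.
W = η·Q_H = 0.7925 × 256 = 203 kW.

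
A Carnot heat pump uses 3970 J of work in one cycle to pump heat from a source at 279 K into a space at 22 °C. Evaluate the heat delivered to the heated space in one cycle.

T_H = 22 °C → 22 + 273.15 = 295.15 K.
The Carnot heat-pump COP is COP_HP = T_H/(T_H − T_C) = 295.15/16.15 = 18.2755.
Q_H = COP_HP · W = 18.2755 × 3970 = 72600 J.

Q_H ≈ 72600 J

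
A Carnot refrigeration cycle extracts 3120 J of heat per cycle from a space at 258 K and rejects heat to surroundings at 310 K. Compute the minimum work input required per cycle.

W_in ≈ 628.8 J

The reversible coefficient of performance is COP_R = T_C/(T_H − T_C) = 258.00/52.00 = 4.9615.
W = Q_C/COP_R = 3120/4.9615 = 628.8 J.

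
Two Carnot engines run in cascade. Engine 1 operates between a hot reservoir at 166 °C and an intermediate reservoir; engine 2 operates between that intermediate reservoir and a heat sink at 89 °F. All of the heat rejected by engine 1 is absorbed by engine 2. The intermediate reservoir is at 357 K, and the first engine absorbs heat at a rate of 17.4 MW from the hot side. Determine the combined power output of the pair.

Ẇ_total ≈ 5.32 MW

T_H = 166 °C → 166 + 273.15 = 439.15 K.
T_C = 89 °F → (89 − 32) × 5/9 = 31.67 °C = 304.82 K.
Two reversible stages in series are equivalent to a single Carnot engine between T_H and T_C, so η_total = 1 − T_C/T_H = 1 − 304.82/439.15 = 0.3059.
W_total = η_total · Q_H = 0.3059 × 17.4 = 5.32 MW.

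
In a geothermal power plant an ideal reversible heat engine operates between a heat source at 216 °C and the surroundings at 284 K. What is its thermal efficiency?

η ≈ 0.419

T_H = 216 °C → 216 + 273.15 = 489.15 K.
The Carnot efficiency is η = 1 − T_C/T_H = 1 − 284.00/489.15 = 0.419.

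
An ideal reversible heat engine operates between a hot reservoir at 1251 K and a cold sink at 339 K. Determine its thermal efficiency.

The Carnot efficiency is η = 1 − T_C/T_H = 1 − 339.00/1251.00 = 0.7290.

η ≈ 0.7290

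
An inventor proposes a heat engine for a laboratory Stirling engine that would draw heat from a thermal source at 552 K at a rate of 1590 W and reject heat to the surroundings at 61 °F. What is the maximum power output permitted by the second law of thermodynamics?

Ẇ_max ≈ 756.8 W

T_C = 61 °F → (61 − 32) × 5/9 = 16.11 °C = 289.26 K.
The second-law ceiling is the Carnot efficiency, η_max = 1 − T_C/T_H = 1 − 289.26/552.00 = 0.4760.
W_max = η_max · Q_H = 0.4760 × 1590 = 756.8 W.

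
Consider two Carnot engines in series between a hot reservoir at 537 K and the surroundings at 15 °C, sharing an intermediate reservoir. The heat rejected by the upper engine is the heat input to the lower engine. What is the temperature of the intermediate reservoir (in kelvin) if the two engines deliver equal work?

T_C = 15 °C → 15 + 273.15 = 288.15 K.
For reversible stages Q_m = Q_H·(T_m/T_H). Setting W₁ = Q_H(1 − T_m/T_H) equal to W₂ = Q_m(1 − T_C/T_m) = Q_H·(T_m − T_C)/T_H gives T_H − T_m = T_m − T_C, so T_m = (T_H + T_C)/2 = (537.00 + 288.15)/2 = 413 K.

T_m ≈ 413 K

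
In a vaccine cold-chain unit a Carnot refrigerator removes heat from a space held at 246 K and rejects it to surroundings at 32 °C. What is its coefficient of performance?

COP_R ≈ 4.159

T_H = 32 °C → 32 + 273.15 = 305.15 K.
For a reversible refrigerator, COP_R = T_C/(T_H − T_C) = 246.00/(305.15 − 246.00) = 4.159.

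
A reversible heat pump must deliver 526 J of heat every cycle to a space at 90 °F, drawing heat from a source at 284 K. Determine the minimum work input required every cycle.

T_H = 90 °F → (90 − 32) × 5/9 = 32.22 °C = 305.37 K.
For a reversible heat pump, COP_HP = T_H/(T_H − T_C) = 305.37/21.37 = 14.2883.
W = Q_H/COP_HP = 526/14.2883 = 36.8 J.

W_in ≈ 36.8 J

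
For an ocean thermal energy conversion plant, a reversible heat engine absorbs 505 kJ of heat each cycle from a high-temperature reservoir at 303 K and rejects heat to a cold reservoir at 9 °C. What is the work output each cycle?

T_C = 9 °C → 9 + 273.15 = 282.15 K.
η_rev = 1 − T_C/T_H = 1 − 282.15/303.00 = 0.0688.
W = η·Q_H = 0.0688 × 505 = 34.8 kJ.

W ≈ 34.8 kJ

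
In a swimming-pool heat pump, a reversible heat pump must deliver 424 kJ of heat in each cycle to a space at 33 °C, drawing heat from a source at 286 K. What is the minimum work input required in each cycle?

W_in ≈ 27.9 kJ

T_H = 33 °C → 33 + 273.15 = 306.15 K.
The Carnot heat-pump COP is COP_HP = T_H/(T_H − T_C) = 306.15/20.15 = 15.1935.
W = Q_H/COP_HP = 424/15.1935 = 27.9 kJ.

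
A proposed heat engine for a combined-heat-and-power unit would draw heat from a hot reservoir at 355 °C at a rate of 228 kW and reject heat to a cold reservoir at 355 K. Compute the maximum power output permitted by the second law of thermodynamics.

Ẇ_max ≈ 99.15 kW

T_H = 355 °C → 355 + 273.15 = 628.15 K.
No engine can exceed the Carnot limit: η_max = 1 − T_C/T_H = 1 − 355.00/628.15 = 0.4348.
W_max = η_max · Q_H = 0.4348 × 228 = 99.15 kW.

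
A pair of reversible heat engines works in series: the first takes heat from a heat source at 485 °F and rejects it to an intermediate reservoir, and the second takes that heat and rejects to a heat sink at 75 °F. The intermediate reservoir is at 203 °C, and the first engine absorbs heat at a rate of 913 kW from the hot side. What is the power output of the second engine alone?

Ẇ₂ ≈ 311.6 kW

T_H = 485 °F → (485 − 32) × 5/9 = 251.67 °C = 524.82 K.
T_C = 75 °F → (75 − 32) × 5/9 = 23.89 °C = 297.04 K.
T_m = 203 °C → 203 + 273.15 = 476.15 K.
Heat entering the second stage: Q_m = Q_H·(T_m/T_H) = 913 × 476.15/524.82 = 828.3 kW.
Second-stage efficiency η₂ = 1 − T_C/T_m = 1 − 297.04/476.15 = 0.3762, so W₂ = η₂·Q_m = 311.6 kW.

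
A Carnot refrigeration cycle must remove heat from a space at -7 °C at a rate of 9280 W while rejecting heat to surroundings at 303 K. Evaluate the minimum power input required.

T_C = -7 °C → -7 + 273.15 = 266.15 K.
For a reversible refrigerator, COP_R = T_C/(T_H − T_C) = 266.15/36.85 = 7.2225.
W = Q_C/COP_R = 9280/7.2225 = 1280 W.

Ẇ_in ≈ 1280 W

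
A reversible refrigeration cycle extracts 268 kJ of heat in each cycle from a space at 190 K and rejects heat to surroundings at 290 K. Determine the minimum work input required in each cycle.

COP_R = T_C/(T_H − T_C) = 190.00/100.00 = 1.9000.
W = Q_C/COP_R = 268/1.9000 = 141 kJ.

W_in ≈ 141 kJ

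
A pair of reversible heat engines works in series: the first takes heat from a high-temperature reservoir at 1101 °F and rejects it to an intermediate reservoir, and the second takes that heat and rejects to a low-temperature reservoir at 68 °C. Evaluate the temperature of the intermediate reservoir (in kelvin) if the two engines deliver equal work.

T_H = 1101 °F → (1101 − 32) × 5/9 = 593.89 °C = 867.04 K.
T_C = 68 °C → 68 + 273.15 = 341.15 K.
For reversible stages Q_m = Q_H·(T_m/T_H). Setting W₁ = Q_H(1 − T_m/T_H) equal to W₂ = Q_m(1 − T_C/T_m) = Q_H·(T_m − T_C)/T_H gives T_H − T_m = T_m − T_C, so T_m = (T_H + T_C)/2 = (867.04 + 341.15)/2 = 604.1 K.

T_m ≈ 604.1 K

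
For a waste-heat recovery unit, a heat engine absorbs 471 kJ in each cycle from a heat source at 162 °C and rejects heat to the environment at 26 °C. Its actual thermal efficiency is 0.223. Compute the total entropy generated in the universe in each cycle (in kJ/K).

ΔS_univ ≈ 0.141 kJ/K

T_H = 162 °C → 162 + 273.15 = 435.15 K.
T_C = 26 °C → 26 + 273.15 = 299.15 K.
W = η·Q_H = 0.223 × 471 = 105.0 kJ, so Q_C = Q_H − W = 366.0 kJ.
Entropy balance on the reservoirs: −Q_H/T_H = -1.082 kJ/K, +Q_C/T_C = 1.223 kJ/K.
ΔS_univ = −Q_H/T_H + Q_C/T_C = 0.141 kJ/K (> 0, since η = 0.223 < η_Carnot = 0.313).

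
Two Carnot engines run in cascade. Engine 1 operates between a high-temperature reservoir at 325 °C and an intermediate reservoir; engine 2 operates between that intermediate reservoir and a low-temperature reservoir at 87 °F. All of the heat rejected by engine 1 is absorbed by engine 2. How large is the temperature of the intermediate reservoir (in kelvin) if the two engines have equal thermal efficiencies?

T_m ≈ 426 K

T_H = 325 °C → 325 + 273.15 = 598.15 K.
T_C = 87 °F → (87 − 32) × 5/9 = 30.56 °C = 303.71 K.
Equal efficiencies require 1 − T_m/T_H = 1 − T_C/T_m, i.e. T_m/T_H = T_C/T_m, so T_m = √(T_H·T_C) = √(598.15 × 303.71) = 426 K.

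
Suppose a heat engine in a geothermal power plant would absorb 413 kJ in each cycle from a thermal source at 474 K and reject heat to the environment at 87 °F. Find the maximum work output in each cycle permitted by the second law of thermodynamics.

T_C = 87 °F → (87 − 32) × 5/9 = 30.56 °C = 303.71 K.
The upper bound on efficiency is η_max = 1 − T_C/T_H = 1 − 303.71/474.00 = 0.3593.
W_max = η_max · Q_H = 0.3593 × 413 = 148.4 kJ.

W_max ≈ 148.4 kJ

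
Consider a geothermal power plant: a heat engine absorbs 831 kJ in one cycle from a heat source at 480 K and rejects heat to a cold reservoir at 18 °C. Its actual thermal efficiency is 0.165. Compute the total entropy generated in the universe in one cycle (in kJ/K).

ΔS_univ ≈ 0.652 kJ/K

T_C = 18 °C → 18 + 273.15 = 291.15 K.
W = η·Q_H = 0.165 × 831 = 137.1 kJ, so Q_C = Q_H − W = 693.9 kJ.
The hot reservoir loses entropy Q_H/T_H = 831/480.00 = 1.731 kJ/K; the cold reservoir gains Q_C/T_C = 693.9/291.15 = 2.383 kJ/K.
ΔS_univ = −Q_H/T_H + Q_C/T_C = 0.652 kJ/K (> 0, since η = 0.165 < η_Carnot = 0.393).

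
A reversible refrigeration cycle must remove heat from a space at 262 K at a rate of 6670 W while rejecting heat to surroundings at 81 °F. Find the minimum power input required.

T_H = 81 °F → (81 − 32) × 5/9 = 27.22 °C = 300.37 K.
COP_R = T_C/(T_H − T_C) = 262.00/38.37 = 6.8279.
W = Q_C/COP_R = 6670/6.8279 = 977 W.

Ẇ_in ≈ 977 W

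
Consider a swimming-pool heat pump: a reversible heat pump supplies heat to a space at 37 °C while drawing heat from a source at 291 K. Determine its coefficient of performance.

T_H = 37 °C → 37 + 273.15 = 310.15 K.
The Carnot heat-pump COP is COP_HP = T_H/(T_H − T_C) = 310.15/(310.15 − 291.00) = 16.2.

COP_HP ≈ 16.2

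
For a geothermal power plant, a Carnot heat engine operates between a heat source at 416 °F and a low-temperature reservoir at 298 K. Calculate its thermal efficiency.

η ≈ 0.387

T_H = 416 °F → (416 − 32) × 5/9 = 213.33 °C = 486.48 K.
Since the cycle is reversible, η = 1 − T_C/T_H = 1 − 298.00/486.48 = 0.387.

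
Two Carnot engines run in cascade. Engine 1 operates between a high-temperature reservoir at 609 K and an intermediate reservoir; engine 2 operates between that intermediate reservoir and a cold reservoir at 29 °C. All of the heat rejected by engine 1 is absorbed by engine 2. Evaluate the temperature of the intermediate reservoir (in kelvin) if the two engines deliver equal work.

T_m ≈ 456 K

T_C = 29 °C → 29 + 273.15 = 302.15 K.
For reversible stages Q_m = Q_H·(T_m/T_H). Setting W₁ = Q_H(1 − T_m/T_H) equal to W₂ = Q_m(1 − T_C/T_m) = Q_H·(T_m − T_C)/T_H gives T_H − T_m = T_m − T_C, so T_m = (T_H + T_C)/2 = (609.00 + 302.15)/2 = 456 K.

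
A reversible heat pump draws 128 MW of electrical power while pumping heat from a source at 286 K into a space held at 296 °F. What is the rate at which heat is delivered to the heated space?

T_H = 296 °F → (296 − 32) × 5/9 = 146.67 °C = 419.82 K.
COP_HP = T_H/(T_H − T_C) = 419.82/133.82 = 3.1373.
Q_H = COP_HP · W = 3.1373 × 128 = 402 MW.

Q̇_H ≈ 402 MW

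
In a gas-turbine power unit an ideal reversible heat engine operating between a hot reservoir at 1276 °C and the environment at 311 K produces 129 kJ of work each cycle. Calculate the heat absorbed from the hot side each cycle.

T_H = 1276 °C → 1276 + 273.15 = 1549.15 K.
Carnot efficiency: η = 1 − T_C/T_H = 1 − 311.00/1549.15 = 0.7992.
Q_H = W/η = 129/0.7992 = 161 kJ.

Q_H ≈ 161 kJ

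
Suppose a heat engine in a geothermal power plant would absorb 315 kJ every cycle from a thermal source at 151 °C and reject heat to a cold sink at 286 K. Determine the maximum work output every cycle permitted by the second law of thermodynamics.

W_max ≈ 103 kJ

T_H = 151 °C → 151 + 273.15 = 424.15 K.
By the Carnot theorem, η_max = 1 − T_C/T_H = 1 − 286.00/424.15 = 0.3257.
W_max = η_max · Q_H = 0.3257 × 315 = 103 kJ.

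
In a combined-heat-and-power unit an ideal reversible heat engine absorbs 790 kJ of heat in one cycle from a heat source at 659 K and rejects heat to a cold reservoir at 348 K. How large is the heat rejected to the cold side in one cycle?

Q_C ≈ 417.2 kJ

Carnot efficiency: η = 1 − T_C/T_H = 1 − 348.00/659.00 = 0.4719.
For a reversible cycle Q_C/Q_H = T_C/T_H, so Q_C = 790 × 348.00/659.00 = 417.2 kJ.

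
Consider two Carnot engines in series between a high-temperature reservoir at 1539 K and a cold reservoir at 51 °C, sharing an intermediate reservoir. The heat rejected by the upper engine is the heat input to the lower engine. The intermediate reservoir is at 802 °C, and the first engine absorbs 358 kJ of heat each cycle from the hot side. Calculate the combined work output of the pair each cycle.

T_C = 51 °C → 51 + 273.15 = 324.15 K.
Two reversible stages in series are equivalent to a single Carnot engine between T_H and T_C, so η_total = 1 − T_C/T_H = 1 − 324.15/1539.00 = 0.7894.
W_total = η_total · Q_H = 0.7894 × 358 = 283 kJ.

W_total ≈ 283 kJ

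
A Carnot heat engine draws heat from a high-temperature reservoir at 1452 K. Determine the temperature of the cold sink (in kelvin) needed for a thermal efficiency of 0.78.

From η = 1 − T_C/T_H, T_C = T_H·(1 − η) = 1452.00 × (1 − 0.78) = 319 K.

T_C ≈ 319 K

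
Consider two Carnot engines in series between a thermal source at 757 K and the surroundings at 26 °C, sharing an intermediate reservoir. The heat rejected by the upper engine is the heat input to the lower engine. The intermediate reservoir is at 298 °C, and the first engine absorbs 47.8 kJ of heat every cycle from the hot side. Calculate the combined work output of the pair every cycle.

W_total ≈ 28.9 kJ

T_C = 26 °C → 26 + 273.15 = 299.15 K.
Two reversible stages in series are equivalent to a single Carnot engine between T_H and T_C, so η_total = 1 − T_C/T_H = 1 − 299.15/757.00 = 0.6048.
W_total = η_total · Q_H = 0.6048 × 47.8 = 28.9 kJ.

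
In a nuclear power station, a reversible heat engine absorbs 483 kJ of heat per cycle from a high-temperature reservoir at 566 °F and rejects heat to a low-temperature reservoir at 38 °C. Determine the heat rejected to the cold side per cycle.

Q_C ≈ 263.7 kJ

T_H = 566 °F → (566 − 32) × 5/9 = 296.67 °C = 569.82 K.
T_C = 38 °C → 38 + 273.15 = 311.15 K.
For a reversible engine, η = 1 − T_C/T_H = 1 − 311.15/569.82 = 0.4539.
For a reversible cycle Q_C/Q_H = T_C/T_H, so Q_C = 483 × 311.15/569.82 = 263.7 kJ.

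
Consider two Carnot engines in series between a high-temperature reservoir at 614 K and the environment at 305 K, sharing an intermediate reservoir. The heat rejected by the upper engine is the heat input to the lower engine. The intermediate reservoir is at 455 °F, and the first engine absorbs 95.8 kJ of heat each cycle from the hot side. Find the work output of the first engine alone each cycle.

W₁ ≈ 16.5 kJ

T_m = 455 °F → (455 − 32) × 5/9 = 235.00 °C = 508.15 K.
First-stage efficiency η₁ = 1 − T_m/T_H = 1 − 508.15/614.00 = 0.1724.
W₁ = η₁·Q_H = 0.1724 × 95.8 = 16.5 kJ.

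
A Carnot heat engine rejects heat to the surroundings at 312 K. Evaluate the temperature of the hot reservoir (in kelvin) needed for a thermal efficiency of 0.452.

T_H ≈ 569 K

From η = 1 − T_C/T_H, solving for T_H gives T_H = T_C/(1 − η) = 312.00/(1 − 0.452) = 569 K.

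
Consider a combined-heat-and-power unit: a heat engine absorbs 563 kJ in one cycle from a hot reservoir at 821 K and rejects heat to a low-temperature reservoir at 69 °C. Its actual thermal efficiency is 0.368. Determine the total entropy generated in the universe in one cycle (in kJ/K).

ΔS_univ ≈ 0.354 kJ/K

T_C = 69 °C → 69 + 273.15 = 342.15 K.
W = η·Q_H = 0.368 × 563 = 207.2 kJ, so Q_C = Q_H − W = 355.8 kJ.
The hot reservoir loses entropy Q_H/T_H = 563/821.00 = 0.6857 kJ/K; the cold reservoir gains Q_C/T_C = 355.8/342.15 = 1.040 kJ/K.
ΔS_univ = −Q_H/T_H + Q_C/T_C = 0.354 kJ/K (> 0, since η = 0.368 < η_Carnot = 0.583).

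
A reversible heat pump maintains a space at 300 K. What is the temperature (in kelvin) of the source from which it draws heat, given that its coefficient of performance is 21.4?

COP_HP = T_H/(T_H − T_C) ⇒ T_C = T_H·(COP_HP − 1)/COP_HP = 300.00 × (21.4 − 1)/21.4 = 286 K.

T_C ≈ 286 K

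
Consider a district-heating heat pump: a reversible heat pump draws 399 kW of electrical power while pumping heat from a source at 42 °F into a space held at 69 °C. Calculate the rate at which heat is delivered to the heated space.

Q̇_H ≈ 2150 kW

T_H = 69 °C → 69 + 273.15 = 342.15 K.
T_C = 42 °F → (42 − 32) × 5/9 = 5.56 °C = 278.71 K.
The Carnot heat-pump COP is COP_HP = T_H/(T_H − T_C) = 342.15/63.44 = 5.3929.
Q_H = COP_HP · W = 5.3929 × 399 = 2150 kW.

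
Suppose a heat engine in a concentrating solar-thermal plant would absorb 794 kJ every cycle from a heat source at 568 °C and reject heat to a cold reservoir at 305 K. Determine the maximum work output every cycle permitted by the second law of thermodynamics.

W_max ≈ 506 kJ

T_H = 568 °C → 568 + 273.15 = 841.15 K.
No engine can exceed the Carnot limit: η_max = 1 − T_C/T_H = 1 − 305.00/841.15 = 0.6374.
W_max = η_max · Q_H = 0.6374 × 794 = 506 kJ.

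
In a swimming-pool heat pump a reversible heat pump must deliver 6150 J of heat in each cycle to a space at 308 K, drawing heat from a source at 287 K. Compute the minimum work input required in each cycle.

W_in ≈ 419 J

For a reversible heat pump, COP_HP = T_H/(T_H − T_C) = 308.00/21.00 = 14.6667.
W = Q_H/COP_HP = 6150/14.6667 = 419 J.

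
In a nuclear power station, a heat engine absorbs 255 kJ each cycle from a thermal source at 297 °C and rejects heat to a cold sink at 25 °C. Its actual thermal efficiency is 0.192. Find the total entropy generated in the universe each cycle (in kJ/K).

T_H = 297 °C → 297 + 273.15 = 570.15 K.
T_C = 25 °C → 25 + 273.15 = 298.15 K.
W = η·Q_H = 0.192 × 255 = 48.96 kJ, so Q_C = Q_H − W = 206.0 kJ.
Entropy balance on the reservoirs: −Q_H/T_H = -0.4473 kJ/K, +Q_C/T_C = 0.6911 kJ/K.
ΔS_univ = −Q_H/T_H + Q_C/T_C = 0.2438 kJ/K (> 0, since η = 0.192 < η_Carnot = 0.477).

ΔS_univ ≈ 0.2438 kJ/K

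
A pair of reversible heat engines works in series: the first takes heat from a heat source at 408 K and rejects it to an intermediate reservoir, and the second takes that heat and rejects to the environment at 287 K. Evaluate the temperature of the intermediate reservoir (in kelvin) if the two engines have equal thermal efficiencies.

Equal efficiencies require 1 − T_m/T_H = 1 − T_C/T_m, i.e. T_m/T_H = T_C/T_m, so T_m = √(T_H·T_C) = √(408.00 × 287.00) = 342.2 K.

T_m ≈ 342.2 K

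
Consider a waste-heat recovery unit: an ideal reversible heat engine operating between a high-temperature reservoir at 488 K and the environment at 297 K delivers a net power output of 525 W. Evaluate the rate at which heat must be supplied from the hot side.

Carnot efficiency: η = 1 − T_C/T_H = 1 − 297.00/488.00 = 0.3914.
Q_H = W/η = 525/0.3914 = 1341 W.

Q̇_H ≈ 1341 W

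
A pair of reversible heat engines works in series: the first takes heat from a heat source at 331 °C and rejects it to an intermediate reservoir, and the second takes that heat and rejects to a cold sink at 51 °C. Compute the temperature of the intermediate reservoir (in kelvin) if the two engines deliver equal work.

T_H = 331 °C → 331 + 273.15 = 604.15 K.
T_C = 51 °C → 51 + 273.15 = 324.15 K.
For reversible stages Q_m = Q_H·(T_m/T_H). Setting W₁ = Q_H(1 − T_m/T_H) equal to W₂ = Q_m(1 − T_C/T_m) = Q_H·(T_m − T_C)/T_H gives T_H − T_m = T_m − T_C, so T_m = (T_H + T_C)/2 = (604.15 + 324.15)/2 = 464.1 K.

T_m ≈ 464.1 K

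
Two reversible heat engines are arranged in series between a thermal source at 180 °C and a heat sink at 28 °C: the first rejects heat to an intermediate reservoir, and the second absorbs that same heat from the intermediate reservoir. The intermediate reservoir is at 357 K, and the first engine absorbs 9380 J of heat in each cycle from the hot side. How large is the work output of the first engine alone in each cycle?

W₁ ≈ 1990 J

T_H = 180 °C → 180 + 273.15 = 453.15 K.
T_C = 28 °C → 28 + 273.15 = 301.15 K.
First-stage efficiency η₁ = 1 − T_m/T_H = 1 − 357.00/453.15 = 0.2122.
W₁ = η₁·Q_H = 0.2122 × 9380 = 1990 J.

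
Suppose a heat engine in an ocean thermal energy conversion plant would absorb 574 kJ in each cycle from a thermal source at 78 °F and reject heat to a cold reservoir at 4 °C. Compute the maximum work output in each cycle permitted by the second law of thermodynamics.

W_max ≈ 41.4 kJ

T_H = 78 °F → (78 − 32) × 5/9 = 25.56 °C = 298.71 K.
T_C = 4 °C → 4 + 273.15 = 277.15 K.
The second-law ceiling is the Carnot efficiency, η_max = 1 − T_C/T_H = 1 − 277.15/298.71 = 0.0722.
W_max = η_max · Q_H = 0.0722 × 574 = 41.4 kJ.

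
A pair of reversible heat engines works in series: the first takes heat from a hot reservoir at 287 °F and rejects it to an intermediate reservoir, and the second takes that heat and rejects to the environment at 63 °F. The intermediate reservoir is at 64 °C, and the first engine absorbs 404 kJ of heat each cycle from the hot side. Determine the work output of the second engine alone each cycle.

W₂ ≈ 45.6 kJ

T_H = 287 °F → (287 − 32) × 5/9 = 141.67 °C = 414.82 K.
T_C = 63 °F → (63 − 32) × 5/9 = 17.22 °C = 290.37 K.
T_m = 64 °C → 64 + 273.15 = 337.15 K.
Heat entering the second stage: Q_m = Q_H·(T_m/T_H) = 404 × 337.15/414.82 = 328 kJ.
Second-stage efficiency η₂ = 1 − T_C/T_m = 1 − 290.37/337.15 = 0.1387, so W₂ = η₂·Q_m = 45.6 kJ.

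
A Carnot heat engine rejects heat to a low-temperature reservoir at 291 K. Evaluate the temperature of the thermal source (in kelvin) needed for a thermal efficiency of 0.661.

T_H ≈ 858 K

From η = 1 − T_C/T_H, solving for T_H gives T_H = T_C/(1 − η) = 291.00/(1 − 0.661) = 858 K.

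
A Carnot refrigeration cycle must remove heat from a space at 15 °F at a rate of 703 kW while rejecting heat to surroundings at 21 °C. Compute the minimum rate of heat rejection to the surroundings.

T_H = 21 °C → 21 + 273.15 = 294.15 K.
T_C = 15 °F → (15 − 32) × 5/9 = -9.44 °C = 263.71 K.
For a reversible cycle Q_H/Q_C = T_H/T_C, so Q_H = Q_C·T_H/T_C = 703 × 294.15/263.71 = 784 kW.

Q̇_H ≈ 784 kW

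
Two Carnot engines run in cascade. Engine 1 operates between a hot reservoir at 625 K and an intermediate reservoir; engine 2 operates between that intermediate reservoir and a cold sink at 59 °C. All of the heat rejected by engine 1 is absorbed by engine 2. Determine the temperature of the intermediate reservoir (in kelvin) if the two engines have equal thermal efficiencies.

T_m ≈ 456 K

T_C = 59 °C → 59 + 273.15 = 332.15 K.
Equal efficiencies require 1 − T_m/T_H = 1 − T_C/T_m, i.e. T_m/T_H = T_C/T_m, so T_m = √(T_H·T_C) = √(625.00 × 332.15) = 456 K.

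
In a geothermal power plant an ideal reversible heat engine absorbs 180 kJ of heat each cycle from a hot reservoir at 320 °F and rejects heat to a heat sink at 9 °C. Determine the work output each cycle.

T_H = 320 °F → (320 − 32) × 5/9 = 160.00 °C = 433.15 K.
T_C = 9 °C → 9 + 273.15 = 282.15 K.
Carnot efficiency: η = 1 − T_C/T_H = 1 − 282.15/433.15 = 0.3486.
W = η·Q_H = 0.3486 × 180 = 62.75 kJ.

W ≈ 62.75 kJ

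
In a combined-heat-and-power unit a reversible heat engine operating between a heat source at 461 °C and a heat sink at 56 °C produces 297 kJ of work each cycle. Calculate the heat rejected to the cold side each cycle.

T_H = 461 °C → 461 + 273.15 = 734.15 K.
T_C = 56 °C → 56 + 273.15 = 329.15 K.
Since the cycle is reversible, η = 1 − T_C/T_H = 1 − 329.15/734.15 = 0.5517.
Since Q_C/Q_H = T_C/T_H and Q_H = W/η, Q_C = W·T_C/(T_H − T_C) = 297 × 329.15/405.00 = 241 kJ.

Q_C ≈ 241 kJ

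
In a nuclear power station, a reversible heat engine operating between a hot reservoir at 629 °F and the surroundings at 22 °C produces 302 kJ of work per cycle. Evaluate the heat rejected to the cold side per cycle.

Q_C ≈ 288 kJ

T_H = 629 °F → (629 − 32) × 5/9 = 331.67 °C = 604.82 K.
T_C = 22 °C → 22 + 273.15 = 295.15 K.
The Carnot efficiency is η = 1 − T_C/T_H = 1 − 295.15/604.82 = 0.5120.
Since Q_C/Q_H = T_C/T_H and Q_H = W/η, Q_C = W·T_C/(T_H − T_C) = 302 × 295.15/309.67 = 288 kJ.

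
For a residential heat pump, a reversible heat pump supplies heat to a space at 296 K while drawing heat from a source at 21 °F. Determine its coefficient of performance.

T_C = 21 °F → (21 − 32) × 5/9 = -6.11 °C = 267.04 K.
The Carnot heat-pump COP is COP_HP = T_H/(T_H − T_C) = 296.00/(296.00 − 267.04) = 10.22.

COP_HP ≈ 10.22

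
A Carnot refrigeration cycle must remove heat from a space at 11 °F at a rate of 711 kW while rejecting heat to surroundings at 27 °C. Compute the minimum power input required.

Ẇ_in ≈ 105 kW

T_H = 27 °C → 27 + 273.15 = 300.15 K.
T_C = 11 °F → (11 − 32) × 5/9 = -11.67 °C = 261.48 K.
For a reversible refrigerator, COP_R = T_C/(T_H − T_C) = 261.48/38.67 = 6.7625.
W = Q_C/COP_R = 711/6.7625 = 105 kW.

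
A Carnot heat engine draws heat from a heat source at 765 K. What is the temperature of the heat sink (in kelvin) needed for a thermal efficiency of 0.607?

From η = 1 − T_C/T_H, T_C = T_H·(1 − η) = 765.00 × (1 − 0.607) = 301 K.

T_C ≈ 301 K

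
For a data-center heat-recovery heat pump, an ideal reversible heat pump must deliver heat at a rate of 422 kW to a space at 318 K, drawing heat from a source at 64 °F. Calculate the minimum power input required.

Ẇ_in ≈ 35.93 kW

T_C = 64 °F → (64 − 32) × 5/9 = 17.78 °C = 290.93 K.
The Carnot heat-pump COP is COP_HP = T_H/(T_H − T_C) = 318.00/27.07 = 11.7464.
W = Q_H/COP_HP = 422/11.7464 = 35.93 kW.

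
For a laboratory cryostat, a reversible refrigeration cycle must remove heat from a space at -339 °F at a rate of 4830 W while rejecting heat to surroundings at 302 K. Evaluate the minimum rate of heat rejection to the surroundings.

Q̇_H ≈ 21760 W

T_C = -339 °F → (-339 − 32) × 5/9 = -206.11 °C = 67.04 K.
For a reversible cycle Q_H/Q_C = T_H/T_C, so Q_H = Q_C·T_H/T_C = 4830 × 302.00/67.04 = 21760 W.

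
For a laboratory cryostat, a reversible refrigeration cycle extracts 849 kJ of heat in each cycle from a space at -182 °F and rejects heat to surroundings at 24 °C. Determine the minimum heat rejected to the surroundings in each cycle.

Q_H ≈ 1640 kJ

T_H = 24 °C → 24 + 273.15 = 297.15 K.
T_C = -182 °F → (-182 − 32) × 5/9 = -118.89 °C = 154.26 K.
For a reversible cycle Q_H/Q_C = T_H/T_C, so Q_H = Q_C·T_H/T_C = 849 × 297.15/154.26 = 1640 kJ.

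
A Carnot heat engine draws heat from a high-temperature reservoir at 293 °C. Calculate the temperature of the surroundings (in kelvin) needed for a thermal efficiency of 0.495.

T_H = 293 °C → 293 + 273.15 = 566.15 K.
From η = 1 − T_C/T_H, T_C = T_H·(1 − η) = 566.15 × (1 − 0.495) = 285.9 K.

T_C ≈ 285.9 K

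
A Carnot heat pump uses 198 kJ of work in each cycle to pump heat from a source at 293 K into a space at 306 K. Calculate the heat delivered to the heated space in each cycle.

For a reversible heat pump, COP_HP = T_H/(T_H − T_C) = 306.00/13.00 = 23.5385.
Q_H = COP_HP · W = 23.5385 × 198 = 4660 kJ.

Q_H ≈ 4660 kJ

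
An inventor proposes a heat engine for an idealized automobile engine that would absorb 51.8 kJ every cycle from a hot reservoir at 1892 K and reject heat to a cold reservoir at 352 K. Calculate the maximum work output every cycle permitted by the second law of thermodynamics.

The upper bound on efficiency is η_max = 1 − T_C/T_H = 1 − 352.00/1892.00 = 0.8140.
W_max = η_max · Q_H = 0.8140 × 51.8 = 42.2 kJ.

W_max ≈ 42.2 kJ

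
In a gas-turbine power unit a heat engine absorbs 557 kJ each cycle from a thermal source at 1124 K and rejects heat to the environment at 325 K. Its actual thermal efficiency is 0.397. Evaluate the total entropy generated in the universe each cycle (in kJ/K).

ΔS_univ ≈ 0.538 kJ/K

W = η·Q_H = 0.397 × 557 = 221.1 kJ, so Q_C = Q_H − W = 335.9 kJ.
Entropy balance on the reservoirs: −Q_H/T_H = -0.4956 kJ/K, +Q_C/T_C = 1.033 kJ/K.
ΔS_univ = −Q_H/T_H + Q_C/T_C = 0.538 kJ/K (> 0, since η = 0.397 < η_Carnot = 0.711).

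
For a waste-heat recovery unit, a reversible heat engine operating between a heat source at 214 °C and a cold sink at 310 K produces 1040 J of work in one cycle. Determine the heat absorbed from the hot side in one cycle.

Q_H ≈ 2860 J

T_H = 214 °C → 214 + 273.15 = 487.15 K.
Since the cycle is reversible, η = 1 − T_C/T_H = 1 − 310.00/487.15 = 0.3636.
Q_H = W/η = 1040/0.3636 = 2860 J.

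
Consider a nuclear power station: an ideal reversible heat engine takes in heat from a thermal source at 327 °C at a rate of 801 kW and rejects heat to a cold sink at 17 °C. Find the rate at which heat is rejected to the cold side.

T_H = 327 °C → 327 + 273.15 = 600.15 K.
T_C = 17 °C → 17 + 273.15 = 290.15 K.
Carnot efficiency: η = 1 − T_C/T_H = 1 − 290.15/600.15 = 0.5165.
For a reversible cycle Q_C/Q_H = T_C/T_H, so Q_C = 801 × 290.15/600.15 = 387 kW.

Q̇_C ≈ 387 kW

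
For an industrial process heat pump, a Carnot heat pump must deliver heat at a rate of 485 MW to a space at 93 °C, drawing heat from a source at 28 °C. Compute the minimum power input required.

Ẇ_in ≈ 86.10 MW

T_H = 93 °C → 93 + 273.15 = 366.15 K.
T_C = 28 °C → 28 + 273.15 = 301.15 K.
COP_HP = T_H/(T_H − T_C) = 366.15/65.00 = 5.6331.
W = Q_H/COP_HP = 485/5.6331 = 86.10 MW.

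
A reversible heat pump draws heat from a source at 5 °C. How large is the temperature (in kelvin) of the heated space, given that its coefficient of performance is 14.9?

T_C = 5 °C → 5 + 273.15 = 278.15 K.
COP_HP = T_H/(T_H − T_C) ⇒ T_H = T_C·COP_HP/(COP_HP − 1) = 278.15 × 14.9/(14.9 − 1) = 298.2 K.

T_H ≈ 298.2 K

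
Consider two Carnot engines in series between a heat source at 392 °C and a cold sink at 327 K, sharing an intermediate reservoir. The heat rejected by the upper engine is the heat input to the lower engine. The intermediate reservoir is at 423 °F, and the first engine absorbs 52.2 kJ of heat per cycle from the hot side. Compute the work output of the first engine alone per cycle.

T_H = 392 °C → 392 + 273.15 = 665.15 K.
T_m = 423 °F → (423 − 32) × 5/9 = 217.22 °C = 490.37 K.
First-stage efficiency η₁ = 1 − T_m/T_H = 1 − 490.37/665.15 = 0.2628.
W₁ = η₁·Q_H = 0.2628 × 52.2 = 13.7 kJ.

W₁ ≈ 13.7 kJ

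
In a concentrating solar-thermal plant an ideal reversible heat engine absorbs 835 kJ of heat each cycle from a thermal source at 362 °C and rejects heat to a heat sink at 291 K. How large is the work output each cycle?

W ≈ 452.4 kJ

T_H = 362 °C → 362 + 273.15 = 635.15 K.
Carnot efficiency: η = 1 − T_C/T_H = 1 − 291.00/635.15 = 0.5418.
W = η·Q_H = 0.5418 × 835 = 452.4 kJ.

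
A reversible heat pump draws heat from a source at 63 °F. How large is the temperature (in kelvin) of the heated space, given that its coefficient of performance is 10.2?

T_H ≈ 321.9 K

T_C = 63 °F → (63 − 32) × 5/9 = 17.22 °C = 290.37 K.
COP_HP = T_H/(T_H − T_C) ⇒ T_H = T_C·COP_HP/(COP_HP − 1) = 290.37 × 10.2/(10.2 − 1) = 321.9 K.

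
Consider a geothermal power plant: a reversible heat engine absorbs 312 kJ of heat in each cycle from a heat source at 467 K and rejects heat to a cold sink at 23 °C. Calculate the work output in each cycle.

W ≈ 114.1 kJ

T_C = 23 °C → 23 + 273.15 = 296.15 K.
Carnot efficiency: η = 1 − T_C/T_H = 1 − 296.15/467.00 = 0.3658.
W = η·Q_H = 0.3658 × 312 = 114.1 kJ.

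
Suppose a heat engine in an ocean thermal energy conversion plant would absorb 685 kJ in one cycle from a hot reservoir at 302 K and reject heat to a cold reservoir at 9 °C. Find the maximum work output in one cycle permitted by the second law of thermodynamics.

W_max ≈ 45.0 kJ

T_C = 9 °C → 9 + 273.15 = 282.15 K.
The second-law ceiling is the Carnot efficiency, η_max = 1 − T_C/T_H = 1 − 282.15/302.00 = 0.0657.
W_max = η_max · Q_H = 0.0657 × 685 = 45.0 kJ.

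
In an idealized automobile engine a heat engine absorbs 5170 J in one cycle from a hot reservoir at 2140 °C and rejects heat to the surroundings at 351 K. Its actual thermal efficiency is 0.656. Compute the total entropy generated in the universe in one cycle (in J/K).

T_H = 2140 °C → 2140 + 273.15 = 2413.15 K.
W = η·Q_H = 0.656 × 5170 = 3392 J, so Q_C = Q_H − W = 1778 J.
The hot reservoir loses entropy Q_H/T_H = 5170/2413.15 = 2.142 J/K; the cold reservoir gains Q_C/T_C = 1778/351.00 = 5.067 J/K.
ΔS_univ = −Q_H/T_H + Q_C/T_C = 2.924 J/K (> 0, since η = 0.656 < η_Carnot = 0.855).

ΔS_univ ≈ 2.924 J/K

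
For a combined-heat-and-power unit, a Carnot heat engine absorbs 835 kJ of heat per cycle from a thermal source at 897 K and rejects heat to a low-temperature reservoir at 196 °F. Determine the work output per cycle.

W ≈ 495.9 kJ

T_C = 196 °F → (196 − 32) × 5/9 = 91.11 °C = 364.26 K.
Since the cycle is reversible, η = 1 − T_C/T_H = 1 − 364.26/897.00 = 0.5939.
W = η·Q_H = 0.5939 × 835 = 495.9 kJ.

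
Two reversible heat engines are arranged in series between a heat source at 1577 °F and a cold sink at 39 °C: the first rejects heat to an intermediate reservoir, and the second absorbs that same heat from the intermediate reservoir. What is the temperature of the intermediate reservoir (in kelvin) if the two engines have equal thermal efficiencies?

T_H = 1577 °F → (1577 − 32) × 5/9 = 858.33 °C = 1131.48 K.
T_C = 39 °C → 39 + 273.15 = 312.15 K.
Equal efficiencies require 1 − T_m/T_H = 1 − T_C/T_m, i.e. T_m/T_H = T_C/T_m, so T_m = √(T_H·T_C) = √(1131.48 × 312.15) = 594 K.

T_m ≈ 594 K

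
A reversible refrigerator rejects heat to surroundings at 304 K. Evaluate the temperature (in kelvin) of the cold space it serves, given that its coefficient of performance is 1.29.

T_C ≈ 171.2 K

COP_R = T_C/(T_H − T_C) ⇒ T_C = T_H·COP_R/(1 + COP_R) = 304.00 × 1.29/(1 + 1.29) = 171.2 K.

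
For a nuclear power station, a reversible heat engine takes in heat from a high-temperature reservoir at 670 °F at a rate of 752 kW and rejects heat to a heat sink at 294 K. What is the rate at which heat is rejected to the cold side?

Q̇_C ≈ 352 kW

T_H = 670 °F → (670 − 32) × 5/9 = 354.44 °C = 627.59 K.
Since the cycle is reversible, η = 1 − T_C/T_H = 1 − 294.00/627.59 = 0.5315.
For a reversible cycle Q_C/Q_H = T_C/T_H, so Q_C = 752 × 294.00/627.59 = 352 kW.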